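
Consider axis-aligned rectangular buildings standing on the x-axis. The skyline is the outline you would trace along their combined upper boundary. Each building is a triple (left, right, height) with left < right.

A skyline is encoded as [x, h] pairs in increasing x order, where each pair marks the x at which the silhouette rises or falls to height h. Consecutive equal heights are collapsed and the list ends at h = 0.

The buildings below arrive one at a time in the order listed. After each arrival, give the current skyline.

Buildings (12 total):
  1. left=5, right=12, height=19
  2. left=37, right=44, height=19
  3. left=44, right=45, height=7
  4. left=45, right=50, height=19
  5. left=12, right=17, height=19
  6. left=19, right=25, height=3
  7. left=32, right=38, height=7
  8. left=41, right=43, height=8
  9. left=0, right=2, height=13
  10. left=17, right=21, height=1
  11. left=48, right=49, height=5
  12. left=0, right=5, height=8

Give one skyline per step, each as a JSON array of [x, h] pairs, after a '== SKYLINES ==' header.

== SKYLINES ==
[[5,19],[12,0]]
[[5,19],[12,0],[37,19],[44,0]]
[[5,19],[12,0],[37,19],[44,7],[45,0]]
[[5,19],[12,0],[37,19],[44,7],[45,19],[50,0]]
[[5,19],[17,0],[37,19],[44,7],[45,19],[50,0]]
[[5,19],[17,0],[19,3],[25,0],[37,19],[44,7],[45,19],[50,0]]
[[5,19],[17,0],[19,3],[25,0],[32,7],[37,19],[44,7],[45,19],[50,0]]
[[5,19],[17,0],[19,3],[25,0],[32,7],[37,19],[44,7],[45,19],[50,0]]
[[0,13],[2,0],[5,19],[17,0],[19,3],[25,0],[32,7],[37,19],[44,7],[45,19],[50,0]]
[[0,13],[2,0],[5,19],[17,1],[19,3],[25,0],[32,7],[37,19],[44,7],[45,19],[50,0]]
[[0,13],[2,0],[5,19],[17,1],[19,3],[25,0],[32,7],[37,19],[44,7],[45,19],[50,0]]
[[0,13],[2,8],[5,19],[17,1],[19,3],[25,0],[32,7],[37,19],[44,7],[45,19],[50,0]]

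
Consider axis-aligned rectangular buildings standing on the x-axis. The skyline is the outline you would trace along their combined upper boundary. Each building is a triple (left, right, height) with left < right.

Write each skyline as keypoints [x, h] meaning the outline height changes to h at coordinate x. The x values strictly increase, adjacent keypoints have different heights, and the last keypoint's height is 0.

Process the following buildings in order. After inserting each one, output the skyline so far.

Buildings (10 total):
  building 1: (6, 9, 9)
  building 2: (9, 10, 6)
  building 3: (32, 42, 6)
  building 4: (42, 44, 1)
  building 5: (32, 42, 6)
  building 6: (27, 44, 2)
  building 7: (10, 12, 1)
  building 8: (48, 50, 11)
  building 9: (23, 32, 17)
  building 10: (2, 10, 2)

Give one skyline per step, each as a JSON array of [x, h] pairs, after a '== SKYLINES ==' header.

== SKYLINES ==
[[6,9],[9,0]]
[[6,9],[9,6],[10,0]]
[[6,9],[9,6],[10,0],[32,6],[42,0]]
[[6,9],[9,6],[10,0],[32,6],[42,1],[44,0]]
[[6,9],[9,6],[10,0],[32,6],[42,1],[44,0]]
[[6,9],[9,6],[10,0],[27,2],[32,6],[42,2],[44,0]]
[[6,9],[9,6],[10,1],[12,0],[27,2],[32,6],[42,2],[44,0]]
[[6,9],[9,6],[10,1],[12,0],[27,2],[32,6],[42,2],[44,0],[48,11],[50,0]]
[[6,9],[9,6],[10,1],[12,0],[23,17],[32,6],[42,2],[44,0],[48,11],[50,0]]
[[2,2],[6,9],[9,6],[10,1],[12,0],[23,17],[32,6],[42,2],[44,0],[48,11],[50,0]]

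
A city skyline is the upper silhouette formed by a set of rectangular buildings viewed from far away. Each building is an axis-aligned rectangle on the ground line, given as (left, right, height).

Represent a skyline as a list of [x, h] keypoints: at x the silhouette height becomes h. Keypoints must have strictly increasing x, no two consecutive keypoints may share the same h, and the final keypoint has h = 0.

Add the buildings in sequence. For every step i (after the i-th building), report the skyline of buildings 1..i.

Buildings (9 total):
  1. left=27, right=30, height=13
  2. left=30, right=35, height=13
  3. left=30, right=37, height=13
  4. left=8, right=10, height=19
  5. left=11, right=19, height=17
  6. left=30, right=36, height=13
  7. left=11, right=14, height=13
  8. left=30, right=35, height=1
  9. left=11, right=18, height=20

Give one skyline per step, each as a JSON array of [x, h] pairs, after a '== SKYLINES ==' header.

== SKYLINES ==
[[27,13],[30,0]]
[[27,13],[35,0]]
[[27,13],[37,0]]
[[8,19],[10,0],[27,13],[37,0]]
[[8,19],[10,0],[11,17],[19,0],[27,13],[37,0]]
[[8,19],[10,0],[11,17],[19,0],[27,13],[37,0]]
[[8,19],[10,0],[11,17],[19,0],[27,13],[37,0]]
[[8,19],[10,0],[11,17],[19,0],[27,13],[37,0]]
[[8,19],[10,0],[11,20],[18,17],[19,0],[27,13],[37,0]]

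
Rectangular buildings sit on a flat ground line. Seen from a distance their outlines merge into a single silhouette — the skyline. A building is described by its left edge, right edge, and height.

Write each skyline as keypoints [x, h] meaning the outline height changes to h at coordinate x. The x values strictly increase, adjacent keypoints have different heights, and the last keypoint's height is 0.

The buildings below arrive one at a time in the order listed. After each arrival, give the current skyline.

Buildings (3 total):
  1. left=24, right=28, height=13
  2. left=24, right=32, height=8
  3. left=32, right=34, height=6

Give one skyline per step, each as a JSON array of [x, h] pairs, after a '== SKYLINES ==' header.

== SKYLINES ==
[[24,13],[28,0]]
[[24,13],[28,8],[32,0]]
[[24,13],[28,8],[32,6],[34,0]]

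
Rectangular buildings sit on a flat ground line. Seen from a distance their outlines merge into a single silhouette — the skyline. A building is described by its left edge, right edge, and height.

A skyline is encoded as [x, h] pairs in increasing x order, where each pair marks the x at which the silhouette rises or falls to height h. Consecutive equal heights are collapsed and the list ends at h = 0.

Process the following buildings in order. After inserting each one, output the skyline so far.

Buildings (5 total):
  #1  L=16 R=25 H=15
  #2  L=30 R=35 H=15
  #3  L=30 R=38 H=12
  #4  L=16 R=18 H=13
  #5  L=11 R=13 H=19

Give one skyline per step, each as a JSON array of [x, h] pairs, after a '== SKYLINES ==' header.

== SKYLINES ==
[[16,15],[25,0]]
[[16,15],[25,0],[30,15],[35,0]]
[[16,15],[25,0],[30,15],[35,12],[38,0]]
[[16,15],[25,0],[30,15],[35,12],[38,0]]
[[11,19],[13,0],[16,15],[25,0],[30,15],[35,12],[38,0]]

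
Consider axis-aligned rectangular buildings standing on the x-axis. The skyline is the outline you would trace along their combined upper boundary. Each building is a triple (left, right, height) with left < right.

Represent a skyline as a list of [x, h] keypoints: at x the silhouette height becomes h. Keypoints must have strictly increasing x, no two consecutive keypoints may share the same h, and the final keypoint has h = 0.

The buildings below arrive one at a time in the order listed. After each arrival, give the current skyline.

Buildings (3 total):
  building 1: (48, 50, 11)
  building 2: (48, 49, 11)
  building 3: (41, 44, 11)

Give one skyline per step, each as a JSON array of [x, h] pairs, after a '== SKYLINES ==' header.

== SKYLINES ==
[[48,11],[50,0]]
[[48,11],[50,0]]
[[41,11],[44,0],[48,11],[50,0]]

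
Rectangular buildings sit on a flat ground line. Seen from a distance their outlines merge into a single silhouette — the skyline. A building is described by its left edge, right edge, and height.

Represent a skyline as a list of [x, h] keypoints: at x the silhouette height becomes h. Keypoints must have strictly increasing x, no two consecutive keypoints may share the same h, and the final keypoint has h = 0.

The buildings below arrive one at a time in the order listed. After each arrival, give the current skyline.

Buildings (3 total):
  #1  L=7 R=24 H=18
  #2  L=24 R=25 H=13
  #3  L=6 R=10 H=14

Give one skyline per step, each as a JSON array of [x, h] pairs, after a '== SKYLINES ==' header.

== SKYLINES ==
[[7,18],[24,0]]
[[7,18],[24,13],[25,0]]
[[6,14],[7,18],[24,13],[25,0]]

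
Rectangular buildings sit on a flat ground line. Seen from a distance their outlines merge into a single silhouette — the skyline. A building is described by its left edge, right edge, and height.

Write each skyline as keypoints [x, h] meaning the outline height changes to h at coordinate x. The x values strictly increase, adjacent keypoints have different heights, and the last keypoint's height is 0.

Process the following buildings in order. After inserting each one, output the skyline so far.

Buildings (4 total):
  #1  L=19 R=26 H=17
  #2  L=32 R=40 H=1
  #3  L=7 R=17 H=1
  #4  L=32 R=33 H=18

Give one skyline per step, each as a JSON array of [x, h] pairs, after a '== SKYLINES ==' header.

== SKYLINES ==
[[19,17],[26,0]]
[[19,17],[26,0],[32,1],[40,0]]
[[7,1],[17,0],[19,17],[26,0],[32,1],[40,0]]
[[7,1],[17,0],[19,17],[26,0],[32,18],[33,1],[40,0]]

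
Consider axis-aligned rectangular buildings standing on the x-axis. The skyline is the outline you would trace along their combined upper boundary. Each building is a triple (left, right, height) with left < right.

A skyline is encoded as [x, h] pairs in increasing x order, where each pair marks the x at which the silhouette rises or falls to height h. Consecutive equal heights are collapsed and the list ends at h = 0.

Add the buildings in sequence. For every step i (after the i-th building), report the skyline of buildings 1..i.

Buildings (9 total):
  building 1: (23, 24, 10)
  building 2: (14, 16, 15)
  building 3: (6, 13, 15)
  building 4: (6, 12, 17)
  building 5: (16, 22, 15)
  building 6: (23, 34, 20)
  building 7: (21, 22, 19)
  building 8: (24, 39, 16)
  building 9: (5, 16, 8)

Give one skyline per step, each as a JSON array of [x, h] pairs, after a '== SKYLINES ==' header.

== SKYLINES ==
[[23,10],[24,0]]
[[14,15],[16,0],[23,10],[24,0]]
[[6,15],[13,0],[14,15],[16,0],[23,10],[24,0]]
[[6,17],[12,15],[13,0],[14,15],[16,0],[23,10],[24,0]]
[[6,17],[12,15],[13,0],[14,15],[22,0],[23,10],[24,0]]
[[6,17],[12,15],[13,0],[14,15],[22,0],[23,20],[34,0]]
[[6,17],[12,15],[13,0],[14,15],[21,19],[22,0],[23,20],[34,0]]
[[6,17],[12,15],[13,0],[14,15],[21,19],[22,0],[23,20],[34,16],[39,0]]
[[5,8],[6,17],[12,15],[13,8],[14,15],[21,19],[22,0],[23,20],[34,16],[39,0]]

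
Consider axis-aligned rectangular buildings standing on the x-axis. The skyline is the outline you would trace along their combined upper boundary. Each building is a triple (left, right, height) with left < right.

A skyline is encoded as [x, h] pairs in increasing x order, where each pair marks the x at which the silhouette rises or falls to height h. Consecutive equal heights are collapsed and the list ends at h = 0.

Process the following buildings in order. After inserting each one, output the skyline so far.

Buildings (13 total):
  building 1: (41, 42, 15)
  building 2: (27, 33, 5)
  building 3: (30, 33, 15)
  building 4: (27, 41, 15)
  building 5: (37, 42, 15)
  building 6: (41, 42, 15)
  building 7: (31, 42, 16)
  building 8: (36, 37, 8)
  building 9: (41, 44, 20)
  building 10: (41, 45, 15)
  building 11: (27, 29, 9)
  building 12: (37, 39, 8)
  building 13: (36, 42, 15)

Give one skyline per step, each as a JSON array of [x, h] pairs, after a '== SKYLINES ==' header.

== SKYLINES ==
[[41,15],[42,0]]
[[27,5],[33,0],[41,15],[42,0]]
[[27,5],[30,15],[33,0],[41,15],[42,0]]
[[27,15],[42,0]]
[[27,15],[42,0]]
[[27,15],[42,0]]
[[27,15],[31,16],[42,0]]
[[27,15],[31,16],[42,0]]
[[27,15],[31,16],[41,20],[44,0]]
[[27,15],[31,16],[41,20],[44,15],[45,0]]
[[27,15],[31,16],[41,20],[44,15],[45,0]]
[[27,15],[31,16],[41,20],[44,15],[45,0]]
[[27,15],[31,16],[41,20],[44,15],[45,0]]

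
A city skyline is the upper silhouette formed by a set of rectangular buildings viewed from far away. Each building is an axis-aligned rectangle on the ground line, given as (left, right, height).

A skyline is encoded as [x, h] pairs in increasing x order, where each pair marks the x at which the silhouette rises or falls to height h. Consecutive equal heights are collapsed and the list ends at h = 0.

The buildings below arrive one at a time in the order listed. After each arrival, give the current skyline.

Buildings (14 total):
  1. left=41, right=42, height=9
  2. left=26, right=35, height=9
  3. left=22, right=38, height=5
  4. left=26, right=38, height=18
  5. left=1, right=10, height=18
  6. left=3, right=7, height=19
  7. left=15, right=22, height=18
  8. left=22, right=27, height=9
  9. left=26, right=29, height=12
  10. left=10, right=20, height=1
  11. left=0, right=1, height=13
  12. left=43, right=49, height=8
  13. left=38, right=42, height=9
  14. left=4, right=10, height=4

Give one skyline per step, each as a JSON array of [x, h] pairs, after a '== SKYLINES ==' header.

== SKYLINES ==
[[41,9],[42,0]]
[[26,9],[35,0],[41,9],[42,0]]
[[22,5],[26,9],[35,5],[38,0],[41,9],[42,0]]
[[22,5],[26,18],[38,0],[41,9],[42,0]]
[[1,18],[10,0],[22,5],[26,18],[38,0],[41,9],[42,0]]
[[1,18],[3,19],[7,18],[10,0],[22,5],[26,18],[38,0],[41,9],[42,0]]
[[1,18],[3,19],[7,18],[10,0],[15,18],[22,5],[26,18],[38,0],[41,9],[42,0]]
[[1,18],[3,19],[7,18],[10,0],[15,18],[22,9],[26,18],[38,0],[41,9],[42,0]]
[[1,18],[3,19],[7,18],[10,0],[15,18],[22,9],[26,18],[38,0],[41,9],[42,0]]
[[1,18],[3,19],[7,18],[10,1],[15,18],[22,9],[26,18],[38,0],[41,9],[42,0]]
[[0,13],[1,18],[3,19],[7,18],[10,1],[15,18],[22,9],[26,18],[38,0],[41,9],[42,0]]
[[0,13],[1,18],[3,19],[7,18],[10,1],[15,18],[22,9],[26,18],[38,0],[41,9],[42,0],[43,8],[49,0]]
[[0,13],[1,18],[3,19],[7,18],[10,1],[15,18],[22,9],[26,18],[38,9],[42,0],[43,8],[49,0]]
[[0,13],[1,18],[3,19],[7,18],[10,1],[15,18],[22,9],[26,18],[38,9],[42,0],[43,8],[49,0]]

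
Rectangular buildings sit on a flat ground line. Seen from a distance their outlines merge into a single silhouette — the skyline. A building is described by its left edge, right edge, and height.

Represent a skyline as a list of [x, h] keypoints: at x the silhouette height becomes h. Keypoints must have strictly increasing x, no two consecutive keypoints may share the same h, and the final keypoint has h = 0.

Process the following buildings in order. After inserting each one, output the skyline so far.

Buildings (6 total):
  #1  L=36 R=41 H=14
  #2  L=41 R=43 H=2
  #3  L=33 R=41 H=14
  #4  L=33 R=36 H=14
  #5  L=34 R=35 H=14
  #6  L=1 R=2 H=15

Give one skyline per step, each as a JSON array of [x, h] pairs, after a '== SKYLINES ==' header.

== SKYLINES ==
[[36,14],[41,0]]
[[36,14],[41,2],[43,0]]
[[33,14],[41,2],[43,0]]
[[33,14],[41,2],[43,0]]
[[33,14],[41,2],[43,0]]
[[1,15],[2,0],[33,14],[41,2],[43,0]]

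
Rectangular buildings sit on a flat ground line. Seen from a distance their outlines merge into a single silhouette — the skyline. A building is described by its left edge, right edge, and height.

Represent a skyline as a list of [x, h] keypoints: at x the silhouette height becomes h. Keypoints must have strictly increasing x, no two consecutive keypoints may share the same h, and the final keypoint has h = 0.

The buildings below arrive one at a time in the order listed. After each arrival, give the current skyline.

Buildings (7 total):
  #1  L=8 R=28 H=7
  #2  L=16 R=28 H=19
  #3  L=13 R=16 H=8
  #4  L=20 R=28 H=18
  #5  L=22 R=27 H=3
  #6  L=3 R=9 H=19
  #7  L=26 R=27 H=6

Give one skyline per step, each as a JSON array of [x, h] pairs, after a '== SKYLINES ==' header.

== SKYLINES ==
[[8,7],[28,0]]
[[8,7],[16,19],[28,0]]
[[8,7],[13,8],[16,19],[28,0]]
[[8,7],[13,8],[16,19],[28,0]]
[[8,7],[13,8],[16,19],[28,0]]
[[3,19],[9,7],[13,8],[16,19],[28,0]]
[[3,19],[9,7],[13,8],[16,19],[28,0]]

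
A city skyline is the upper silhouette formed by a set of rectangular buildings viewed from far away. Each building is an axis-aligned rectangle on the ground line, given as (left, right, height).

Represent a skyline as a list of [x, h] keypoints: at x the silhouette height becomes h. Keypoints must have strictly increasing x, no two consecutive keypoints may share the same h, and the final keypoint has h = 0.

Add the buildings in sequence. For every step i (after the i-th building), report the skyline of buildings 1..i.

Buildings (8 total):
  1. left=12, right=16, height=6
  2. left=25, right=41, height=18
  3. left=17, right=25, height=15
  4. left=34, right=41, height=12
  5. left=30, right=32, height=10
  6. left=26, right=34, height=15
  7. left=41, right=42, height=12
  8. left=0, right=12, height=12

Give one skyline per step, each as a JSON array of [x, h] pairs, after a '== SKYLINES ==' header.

== SKYLINES ==
[[12,6],[16,0]]
[[12,6],[16,0],[25,18],[41,0]]
[[12,6],[16,0],[17,15],[25,18],[41,0]]
[[12,6],[16,0],[17,15],[25,18],[41,0]]
[[12,6],[16,0],[17,15],[25,18],[41,0]]
[[12,6],[16,0],[17,15],[25,18],[41,0]]
[[12,6],[16,0],[17,15],[25,18],[41,12],[42,0]]
[[0,12],[12,6],[16,0],[17,15],[25,18],[41,12],[42,0]]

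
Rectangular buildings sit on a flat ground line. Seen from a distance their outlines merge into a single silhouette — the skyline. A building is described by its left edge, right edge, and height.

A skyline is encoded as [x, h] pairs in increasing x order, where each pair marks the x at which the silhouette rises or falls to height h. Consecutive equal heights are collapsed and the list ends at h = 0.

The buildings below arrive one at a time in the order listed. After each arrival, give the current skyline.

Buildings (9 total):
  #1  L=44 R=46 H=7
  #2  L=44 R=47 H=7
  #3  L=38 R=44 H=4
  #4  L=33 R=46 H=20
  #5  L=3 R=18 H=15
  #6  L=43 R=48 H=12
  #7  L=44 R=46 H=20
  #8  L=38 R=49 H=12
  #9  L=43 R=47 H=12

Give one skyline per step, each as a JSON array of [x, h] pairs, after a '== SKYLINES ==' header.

== SKYLINES ==
[[44,7],[46,0]]
[[44,7],[47,0]]
[[38,4],[44,7],[47,0]]
[[33,20],[46,7],[47,0]]
[[3,15],[18,0],[33,20],[46,7],[47,0]]
[[3,15],[18,0],[33,20],[46,12],[48,0]]
[[3,15],[18,0],[33,20],[46,12],[48,0]]
[[3,15],[18,0],[33,20],[46,12],[49,0]]
[[3,15],[18,0],[33,20],[46,12],[49,0]]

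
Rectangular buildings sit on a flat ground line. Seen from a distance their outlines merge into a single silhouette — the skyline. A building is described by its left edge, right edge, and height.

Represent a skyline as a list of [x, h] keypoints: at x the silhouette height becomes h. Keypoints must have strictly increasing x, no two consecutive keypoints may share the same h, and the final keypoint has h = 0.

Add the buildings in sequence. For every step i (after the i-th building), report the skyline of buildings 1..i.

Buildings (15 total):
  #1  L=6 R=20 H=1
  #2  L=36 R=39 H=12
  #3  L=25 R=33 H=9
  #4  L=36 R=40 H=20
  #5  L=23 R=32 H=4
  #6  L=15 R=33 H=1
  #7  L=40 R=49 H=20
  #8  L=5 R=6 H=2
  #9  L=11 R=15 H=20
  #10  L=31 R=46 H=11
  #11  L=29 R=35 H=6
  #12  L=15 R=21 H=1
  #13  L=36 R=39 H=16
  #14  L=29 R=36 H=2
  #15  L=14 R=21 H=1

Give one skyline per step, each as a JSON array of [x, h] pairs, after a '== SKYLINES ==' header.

== SKYLINES ==
[[6,1],[20,0]]
[[6,1],[20,0],[36,12],[39,0]]
[[6,1],[20,0],[25,9],[33,0],[36,12],[39,0]]
[[6,1],[20,0],[25,9],[33,0],[36,20],[40,0]]
[[6,1],[20,0],[23,4],[25,9],[33,0],[36,20],[40,0]]
[[6,1],[23,4],[25,9],[33,0],[36,20],[40,0]]
[[6,1],[23,4],[25,9],[33,0],[36,20],[49,0]]
[[5,2],[6,1],[23,4],[25,9],[33,0],[36,20],[49,0]]
[[5,2],[6,1],[11,20],[15,1],[23,4],[25,9],[33,0],[36,20],[49,0]]
[[5,2],[6,1],[11,20],[15,1],[23,4],[25,9],[31,11],[36,20],[49,0]]
[[5,2],[6,1],[11,20],[15,1],[23,4],[25,9],[31,11],[36,20],[49,0]]
[[5,2],[6,1],[11,20],[15,1],[23,4],[25,9],[31,11],[36,20],[49,0]]
[[5,2],[6,1],[11,20],[15,1],[23,4],[25,9],[31,11],[36,20],[49,0]]
[[5,2],[6,1],[11,20],[15,1],[23,4],[25,9],[31,11],[36,20],[49,0]]
[[5,2],[6,1],[11,20],[15,1],[23,4],[25,9],[31,11],[36,20],[49,0]]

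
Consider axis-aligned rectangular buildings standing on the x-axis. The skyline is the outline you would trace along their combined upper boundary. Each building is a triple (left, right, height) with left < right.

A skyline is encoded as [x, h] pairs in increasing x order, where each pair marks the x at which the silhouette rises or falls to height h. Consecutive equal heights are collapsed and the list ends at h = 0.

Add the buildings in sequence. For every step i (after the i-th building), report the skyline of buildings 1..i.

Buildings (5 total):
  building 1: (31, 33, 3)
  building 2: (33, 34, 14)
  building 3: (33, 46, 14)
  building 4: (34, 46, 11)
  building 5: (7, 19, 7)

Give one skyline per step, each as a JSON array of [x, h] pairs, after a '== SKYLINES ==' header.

== SKYLINES ==
[[31,3],[33,0]]
[[31,3],[33,14],[34,0]]
[[31,3],[33,14],[46,0]]
[[31,3],[33,14],[46,0]]
[[7,7],[19,0],[31,3],[33,14],[46,0]]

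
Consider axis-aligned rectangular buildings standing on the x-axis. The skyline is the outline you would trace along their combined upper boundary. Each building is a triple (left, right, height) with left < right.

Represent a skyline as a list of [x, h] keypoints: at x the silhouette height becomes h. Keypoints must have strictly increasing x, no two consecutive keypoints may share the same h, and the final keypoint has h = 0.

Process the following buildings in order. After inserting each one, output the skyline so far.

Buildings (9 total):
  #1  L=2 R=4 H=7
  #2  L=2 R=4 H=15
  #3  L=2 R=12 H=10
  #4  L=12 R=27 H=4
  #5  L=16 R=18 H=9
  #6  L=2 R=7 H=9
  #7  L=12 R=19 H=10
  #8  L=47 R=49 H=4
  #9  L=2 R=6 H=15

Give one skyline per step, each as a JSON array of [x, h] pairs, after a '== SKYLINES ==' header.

== SKYLINES ==
[[2,7],[4,0]]
[[2,15],[4,0]]
[[2,15],[4,10],[12,0]]
[[2,15],[4,10],[12,4],[27,0]]
[[2,15],[4,10],[12,4],[16,9],[18,4],[27,0]]
[[2,15],[4,10],[12,4],[16,9],[18,4],[27,0]]
[[2,15],[4,10],[19,4],[27,0]]
[[2,15],[4,10],[19,4],[27,0],[47,4],[49,0]]
[[2,15],[6,10],[19,4],[27,0],[47,4],[49,0]]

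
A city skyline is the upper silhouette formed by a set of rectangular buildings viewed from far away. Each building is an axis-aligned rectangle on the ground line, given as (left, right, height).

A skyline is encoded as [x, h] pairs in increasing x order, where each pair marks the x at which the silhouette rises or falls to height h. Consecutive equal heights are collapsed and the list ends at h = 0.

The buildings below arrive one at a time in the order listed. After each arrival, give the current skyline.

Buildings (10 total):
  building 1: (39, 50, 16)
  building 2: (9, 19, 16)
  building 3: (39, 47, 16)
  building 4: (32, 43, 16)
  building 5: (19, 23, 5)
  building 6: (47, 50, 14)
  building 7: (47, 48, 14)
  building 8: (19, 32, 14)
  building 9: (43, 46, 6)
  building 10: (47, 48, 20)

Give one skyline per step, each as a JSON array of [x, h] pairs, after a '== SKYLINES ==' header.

== SKYLINES ==
[[39,16],[50,0]]
[[9,16],[19,0],[39,16],[50,0]]
[[9,16],[19,0],[39,16],[50,0]]
[[9,16],[19,0],[32,16],[50,0]]
[[9,16],[19,5],[23,0],[32,16],[50,0]]
[[9,16],[19,5],[23,0],[32,16],[50,0]]
[[9,16],[19,5],[23,0],[32,16],[50,0]]
[[9,16],[19,14],[32,16],[50,0]]
[[9,16],[19,14],[32,16],[50,0]]
[[9,16],[19,14],[32,16],[47,20],[48,16],[50,0]]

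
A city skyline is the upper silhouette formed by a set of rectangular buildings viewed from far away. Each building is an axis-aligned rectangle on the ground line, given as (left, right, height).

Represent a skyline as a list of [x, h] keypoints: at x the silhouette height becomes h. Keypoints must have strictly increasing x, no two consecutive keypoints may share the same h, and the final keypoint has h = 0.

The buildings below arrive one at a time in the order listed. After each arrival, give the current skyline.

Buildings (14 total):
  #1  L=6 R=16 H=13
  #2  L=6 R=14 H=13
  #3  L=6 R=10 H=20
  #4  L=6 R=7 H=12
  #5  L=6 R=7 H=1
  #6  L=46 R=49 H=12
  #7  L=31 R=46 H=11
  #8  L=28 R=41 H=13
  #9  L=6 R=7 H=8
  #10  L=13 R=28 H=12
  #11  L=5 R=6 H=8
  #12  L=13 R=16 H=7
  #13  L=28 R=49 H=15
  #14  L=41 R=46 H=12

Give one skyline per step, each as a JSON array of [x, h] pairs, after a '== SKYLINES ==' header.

== SKYLINES ==
[[6,13],[16,0]]
[[6,13],[16,0]]
[[6,20],[10,13],[16,0]]
[[6,20],[10,13],[16,0]]
[[6,20],[10,13],[16,0]]
[[6,20],[10,13],[16,0],[46,12],[49,0]]
[[6,20],[10,13],[16,0],[31,11],[46,12],[49,0]]
[[6,20],[10,13],[16,0],[28,13],[41,11],[46,12],[49,0]]
[[6,20],[10,13],[16,0],[28,13],[41,11],[46,12],[49,0]]
[[6,20],[10,13],[16,12],[28,13],[41,11],[46,12],[49,0]]
[[5,8],[6,20],[10,13],[16,12],[28,13],[41,11],[46,12],[49,0]]
[[5,8],[6,20],[10,13],[16,12],[28,13],[41,11],[46,12],[49,0]]
[[5,8],[6,20],[10,13],[16,12],[28,15],[49,0]]
[[5,8],[6,20],[10,13],[16,12],[28,15],[49,0]]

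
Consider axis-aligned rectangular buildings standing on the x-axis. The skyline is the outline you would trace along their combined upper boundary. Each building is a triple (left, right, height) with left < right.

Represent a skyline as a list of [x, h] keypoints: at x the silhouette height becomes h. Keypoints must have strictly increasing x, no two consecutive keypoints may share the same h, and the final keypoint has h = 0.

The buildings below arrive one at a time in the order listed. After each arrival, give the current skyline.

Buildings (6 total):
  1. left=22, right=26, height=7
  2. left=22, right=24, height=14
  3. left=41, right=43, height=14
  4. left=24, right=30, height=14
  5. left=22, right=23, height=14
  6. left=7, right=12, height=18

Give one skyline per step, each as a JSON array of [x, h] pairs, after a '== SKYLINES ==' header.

== SKYLINES ==
[[22,7],[26,0]]
[[22,14],[24,7],[26,0]]
[[22,14],[24,7],[26,0],[41,14],[43,0]]
[[22,14],[30,0],[41,14],[43,0]]
[[22,14],[30,0],[41,14],[43,0]]
[[7,18],[12,0],[22,14],[30,0],[41,14],[43,0]]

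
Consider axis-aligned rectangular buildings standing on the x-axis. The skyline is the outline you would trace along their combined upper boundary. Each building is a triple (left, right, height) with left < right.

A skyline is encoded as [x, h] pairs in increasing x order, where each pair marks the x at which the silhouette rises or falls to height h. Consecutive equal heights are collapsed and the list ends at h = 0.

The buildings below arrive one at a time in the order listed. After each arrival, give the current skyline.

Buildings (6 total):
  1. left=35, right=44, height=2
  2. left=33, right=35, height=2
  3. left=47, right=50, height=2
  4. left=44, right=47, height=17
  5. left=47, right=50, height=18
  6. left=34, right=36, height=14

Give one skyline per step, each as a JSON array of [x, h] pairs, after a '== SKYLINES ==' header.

== SKYLINES ==
[[35,2],[44,0]]
[[33,2],[44,0]]
[[33,2],[44,0],[47,2],[50,0]]
[[33,2],[44,17],[47,2],[50,0]]
[[33,2],[44,17],[47,18],[50,0]]
[[33,2],[34,14],[36,2],[44,17],[47,18],[50,0]]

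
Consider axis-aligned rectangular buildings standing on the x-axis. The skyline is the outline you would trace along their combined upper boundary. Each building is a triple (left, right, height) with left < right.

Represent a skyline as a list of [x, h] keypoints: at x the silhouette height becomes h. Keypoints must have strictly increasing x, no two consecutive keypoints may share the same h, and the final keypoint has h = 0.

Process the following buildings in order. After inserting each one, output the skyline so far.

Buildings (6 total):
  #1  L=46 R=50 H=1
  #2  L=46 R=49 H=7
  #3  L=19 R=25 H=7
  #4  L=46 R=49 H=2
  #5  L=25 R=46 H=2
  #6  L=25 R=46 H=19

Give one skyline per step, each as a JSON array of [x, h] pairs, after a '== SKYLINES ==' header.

== SKYLINES ==
[[46,1],[50,0]]
[[46,7],[49,1],[50,0]]
[[19,7],[25,0],[46,7],[49,1],[50,0]]
[[19,7],[25,0],[46,7],[49,1],[50,0]]
[[19,7],[25,2],[46,7],[49,1],[50,0]]
[[19,7],[25,19],[46,7],[49,1],[50,0]]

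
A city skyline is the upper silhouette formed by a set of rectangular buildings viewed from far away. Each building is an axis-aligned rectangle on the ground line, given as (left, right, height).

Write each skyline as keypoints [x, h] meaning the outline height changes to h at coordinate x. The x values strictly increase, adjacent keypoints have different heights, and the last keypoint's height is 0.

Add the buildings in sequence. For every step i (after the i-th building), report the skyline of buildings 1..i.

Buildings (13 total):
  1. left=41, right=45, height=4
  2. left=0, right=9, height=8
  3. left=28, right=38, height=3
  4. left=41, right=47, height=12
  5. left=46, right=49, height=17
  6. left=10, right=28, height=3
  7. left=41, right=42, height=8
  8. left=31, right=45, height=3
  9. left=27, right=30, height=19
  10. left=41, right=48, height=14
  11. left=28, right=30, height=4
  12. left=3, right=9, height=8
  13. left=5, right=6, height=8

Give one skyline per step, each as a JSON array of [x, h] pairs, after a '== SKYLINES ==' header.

== SKYLINES ==
[[41,4],[45,0]]
[[0,8],[9,0],[41,4],[45,0]]
[[0,8],[9,0],[28,3],[38,0],[41,4],[45,0]]
[[0,8],[9,0],[28,3],[38,0],[41,12],[47,0]]
[[0,8],[9,0],[28,3],[38,0],[41,12],[46,17],[49,0]]
[[0,8],[9,0],[10,3],[38,0],[41,12],[46,17],[49,0]]
[[0,8],[9,0],[10,3],[38,0],[41,12],[46,17],[49,0]]
[[0,8],[9,0],[10,3],[41,12],[46,17],[49,0]]
[[0,8],[9,0],[10,3],[27,19],[30,3],[41,12],[46,17],[49,0]]
[[0,8],[9,0],[10,3],[27,19],[30,3],[41,14],[46,17],[49,0]]
[[0,8],[9,0],[10,3],[27,19],[30,3],[41,14],[46,17],[49,0]]
[[0,8],[9,0],[10,3],[27,19],[30,3],[41,14],[46,17],[49,0]]
[[0,8],[9,0],[10,3],[27,19],[30,3],[41,14],[46,17],[49,0]]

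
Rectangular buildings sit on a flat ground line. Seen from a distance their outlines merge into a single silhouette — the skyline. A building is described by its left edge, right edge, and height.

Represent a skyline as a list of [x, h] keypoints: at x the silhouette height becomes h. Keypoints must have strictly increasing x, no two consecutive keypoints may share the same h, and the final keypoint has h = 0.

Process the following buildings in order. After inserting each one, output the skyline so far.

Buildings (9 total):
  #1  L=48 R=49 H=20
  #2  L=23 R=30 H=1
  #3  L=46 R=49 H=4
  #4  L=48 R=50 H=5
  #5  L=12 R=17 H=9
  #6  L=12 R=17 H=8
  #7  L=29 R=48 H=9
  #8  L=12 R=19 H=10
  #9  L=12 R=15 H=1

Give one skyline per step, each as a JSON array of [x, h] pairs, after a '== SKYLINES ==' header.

== SKYLINES ==
[[48,20],[49,0]]
[[23,1],[30,0],[48,20],[49,0]]
[[23,1],[30,0],[46,4],[48,20],[49,0]]
[[23,1],[30,0],[46,4],[48,20],[49,5],[50,0]]
[[12,9],[17,0],[23,1],[30,0],[46,4],[48,20],[49,5],[50,0]]
[[12,9],[17,0],[23,1],[30,0],[46,4],[48,20],[49,5],[50,0]]
[[12,9],[17,0],[23,1],[29,9],[48,20],[49,5],[50,0]]
[[12,10],[19,0],[23,1],[29,9],[48,20],[49,5],[50,0]]
[[12,10],[19,0],[23,1],[29,9],[48,20],[49,5],[50,0]]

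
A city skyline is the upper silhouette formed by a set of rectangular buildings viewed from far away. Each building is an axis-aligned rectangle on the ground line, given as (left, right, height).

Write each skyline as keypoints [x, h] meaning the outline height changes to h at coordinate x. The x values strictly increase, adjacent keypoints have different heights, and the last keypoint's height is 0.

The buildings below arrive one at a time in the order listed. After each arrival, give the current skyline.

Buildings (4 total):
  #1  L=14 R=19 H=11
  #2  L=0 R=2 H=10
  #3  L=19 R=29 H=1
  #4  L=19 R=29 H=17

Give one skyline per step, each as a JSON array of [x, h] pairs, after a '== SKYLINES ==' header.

== SKYLINES ==
[[14,11],[19,0]]
[[0,10],[2,0],[14,11],[19,0]]
[[0,10],[2,0],[14,11],[19,1],[29,0]]
[[0,10],[2,0],[14,11],[19,17],[29,0]]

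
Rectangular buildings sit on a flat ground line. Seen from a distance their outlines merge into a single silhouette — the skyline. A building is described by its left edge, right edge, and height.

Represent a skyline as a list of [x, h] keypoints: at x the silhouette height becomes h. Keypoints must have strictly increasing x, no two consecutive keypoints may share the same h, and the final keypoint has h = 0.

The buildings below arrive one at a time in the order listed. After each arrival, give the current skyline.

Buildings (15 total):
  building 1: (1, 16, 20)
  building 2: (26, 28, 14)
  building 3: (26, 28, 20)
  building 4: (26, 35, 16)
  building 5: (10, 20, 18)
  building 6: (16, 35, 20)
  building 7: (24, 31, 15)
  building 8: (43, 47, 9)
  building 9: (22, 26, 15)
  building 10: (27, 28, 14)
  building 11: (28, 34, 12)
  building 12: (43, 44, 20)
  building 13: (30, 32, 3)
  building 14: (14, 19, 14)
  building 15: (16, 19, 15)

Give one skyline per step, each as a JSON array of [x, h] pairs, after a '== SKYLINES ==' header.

== SKYLINES ==
[[1,20],[16,0]]
[[1,20],[16,0],[26,14],[28,0]]
[[1,20],[16,0],[26,20],[28,0]]
[[1,20],[16,0],[26,20],[28,16],[35,0]]
[[1,20],[16,18],[20,0],[26,20],[28,16],[35,0]]
[[1,20],[35,0]]
[[1,20],[35,0]]
[[1,20],[35,0],[43,9],[47,0]]
[[1,20],[35,0],[43,9],[47,0]]
[[1,20],[35,0],[43,9],[47,0]]
[[1,20],[35,0],[43,9],[47,0]]
[[1,20],[35,0],[43,20],[44,9],[47,0]]
[[1,20],[35,0],[43,20],[44,9],[47,0]]
[[1,20],[35,0],[43,20],[44,9],[47,0]]
[[1,20],[35,0],[43,20],[44,9],[47,0]]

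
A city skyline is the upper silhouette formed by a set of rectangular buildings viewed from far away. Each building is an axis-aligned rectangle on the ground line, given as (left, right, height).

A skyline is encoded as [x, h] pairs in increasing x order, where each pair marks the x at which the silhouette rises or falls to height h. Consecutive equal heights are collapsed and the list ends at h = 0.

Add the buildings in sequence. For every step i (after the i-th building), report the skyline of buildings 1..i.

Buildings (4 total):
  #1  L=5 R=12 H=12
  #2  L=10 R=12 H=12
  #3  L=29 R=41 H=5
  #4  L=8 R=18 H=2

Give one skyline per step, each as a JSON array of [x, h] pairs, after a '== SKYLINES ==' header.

== SKYLINES ==
[[5,12],[12,0]]
[[5,12],[12,0]]
[[5,12],[12,0],[29,5],[41,0]]
[[5,12],[12,2],[18,0],[29,5],[41,0]]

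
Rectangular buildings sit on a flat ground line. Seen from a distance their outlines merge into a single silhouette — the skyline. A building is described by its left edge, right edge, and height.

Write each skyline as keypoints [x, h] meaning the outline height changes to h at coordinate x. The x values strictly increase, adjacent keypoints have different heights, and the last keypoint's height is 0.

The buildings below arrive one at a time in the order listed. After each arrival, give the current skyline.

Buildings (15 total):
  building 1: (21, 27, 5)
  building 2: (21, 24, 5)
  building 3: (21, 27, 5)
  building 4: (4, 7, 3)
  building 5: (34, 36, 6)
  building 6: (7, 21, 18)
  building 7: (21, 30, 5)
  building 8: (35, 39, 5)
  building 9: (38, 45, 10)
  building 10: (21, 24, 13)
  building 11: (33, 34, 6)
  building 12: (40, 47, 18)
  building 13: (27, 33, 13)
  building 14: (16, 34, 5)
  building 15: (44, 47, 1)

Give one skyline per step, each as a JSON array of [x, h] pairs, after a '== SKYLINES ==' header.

== SKYLINES ==
[[21,5],[27,0]]
[[21,5],[27,0]]
[[21,5],[27,0]]
[[4,3],[7,0],[21,5],[27,0]]
[[4,3],[7,0],[21,5],[27,0],[34,6],[36,0]]
[[4,3],[7,18],[21,5],[27,0],[34,6],[36,0]]
[[4,3],[7,18],[21,5],[30,0],[34,6],[36,0]]
[[4,3],[7,18],[21,5],[30,0],[34,6],[36,5],[39,0]]
[[4,3],[7,18],[21,5],[30,0],[34,6],[36,5],[38,10],[45,0]]
[[4,3],[7,18],[21,13],[24,5],[30,0],[34,6],[36,5],[38,10],[45,0]]
[[4,3],[7,18],[21,13],[24,5],[30,0],[33,6],[36,5],[38,10],[45,0]]
[[4,3],[7,18],[21,13],[24,5],[30,0],[33,6],[36,5],[38,10],[40,18],[47,0]]
[[4,3],[7,18],[21,13],[24,5],[27,13],[33,6],[36,5],[38,10],[40,18],[47,0]]
[[4,3],[7,18],[21,13],[24,5],[27,13],[33,6],[36,5],[38,10],[40,18],[47,0]]
[[4,3],[7,18],[21,13],[24,5],[27,13],[33,6],[36,5],[38,10],[40,18],[47,0]]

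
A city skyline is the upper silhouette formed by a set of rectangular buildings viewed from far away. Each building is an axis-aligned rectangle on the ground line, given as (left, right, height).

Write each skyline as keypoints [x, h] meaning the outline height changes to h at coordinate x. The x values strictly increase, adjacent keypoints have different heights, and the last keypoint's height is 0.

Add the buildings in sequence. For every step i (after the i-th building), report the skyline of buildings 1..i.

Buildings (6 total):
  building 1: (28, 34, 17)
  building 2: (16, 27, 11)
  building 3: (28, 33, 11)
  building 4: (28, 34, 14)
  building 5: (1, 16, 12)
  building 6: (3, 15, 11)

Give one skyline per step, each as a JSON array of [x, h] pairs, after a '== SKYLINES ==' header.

== SKYLINES ==
[[28,17],[34,0]]
[[16,11],[27,0],[28,17],[34,0]]
[[16,11],[27,0],[28,17],[34,0]]
[[16,11],[27,0],[28,17],[34,0]]
[[1,12],[16,11],[27,0],[28,17],[34,0]]
[[1,12],[16,11],[27,0],[28,17],[34,0]]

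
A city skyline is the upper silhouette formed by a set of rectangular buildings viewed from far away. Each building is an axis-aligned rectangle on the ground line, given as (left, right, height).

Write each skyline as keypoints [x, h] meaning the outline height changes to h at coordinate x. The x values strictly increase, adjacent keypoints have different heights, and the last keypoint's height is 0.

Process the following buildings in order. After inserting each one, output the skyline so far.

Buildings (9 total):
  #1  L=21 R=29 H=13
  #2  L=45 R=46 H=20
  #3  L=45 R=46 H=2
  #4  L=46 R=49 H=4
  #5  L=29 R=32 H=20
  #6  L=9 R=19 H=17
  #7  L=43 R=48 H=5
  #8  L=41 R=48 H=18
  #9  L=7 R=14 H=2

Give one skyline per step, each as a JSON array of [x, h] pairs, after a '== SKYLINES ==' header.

== SKYLINES ==
[[21,13],[29,0]]
[[21,13],[29,0],[45,20],[46,0]]
[[21,13],[29,0],[45,20],[46,0]]
[[21,13],[29,0],[45,20],[46,4],[49,0]]
[[21,13],[29,20],[32,0],[45,20],[46,4],[49,0]]
[[9,17],[19,0],[21,13],[29,20],[32,0],[45,20],[46,4],[49,0]]
[[9,17],[19,0],[21,13],[29,20],[32,0],[43,5],[45,20],[46,5],[48,4],[49,0]]
[[9,17],[19,0],[21,13],[29,20],[32,0],[41,18],[45,20],[46,18],[48,4],[49,0]]
[[7,2],[9,17],[19,0],[21,13],[29,20],[32,0],[41,18],[45,20],[46,18],[48,4],[49,0]]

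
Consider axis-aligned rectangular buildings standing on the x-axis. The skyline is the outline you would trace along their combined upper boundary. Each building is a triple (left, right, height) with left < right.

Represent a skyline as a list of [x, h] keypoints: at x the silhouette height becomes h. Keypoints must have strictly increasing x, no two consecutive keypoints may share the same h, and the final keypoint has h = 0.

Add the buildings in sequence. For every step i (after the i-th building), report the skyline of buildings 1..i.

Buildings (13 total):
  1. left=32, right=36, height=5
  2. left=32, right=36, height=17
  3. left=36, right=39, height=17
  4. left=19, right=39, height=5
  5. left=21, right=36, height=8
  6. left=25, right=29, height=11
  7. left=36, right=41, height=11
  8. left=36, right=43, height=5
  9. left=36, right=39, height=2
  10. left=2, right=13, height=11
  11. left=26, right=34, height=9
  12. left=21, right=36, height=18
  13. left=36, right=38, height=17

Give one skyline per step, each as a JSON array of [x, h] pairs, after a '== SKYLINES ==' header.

== SKYLINES ==
[[32,5],[36,0]]
[[32,17],[36,0]]
[[32,17],[39,0]]
[[19,5],[32,17],[39,0]]
[[19,5],[21,8],[32,17],[39,0]]
[[19,5],[21,8],[25,11],[29,8],[32,17],[39,0]]
[[19,5],[21,8],[25,11],[29,8],[32,17],[39,11],[41,0]]
[[19,5],[21,8],[25,11],[29,8],[32,17],[39,11],[41,5],[43,0]]
[[19,5],[21,8],[25,11],[29,8],[32,17],[39,11],[41,5],[43,0]]
[[2,11],[13,0],[19,5],[21,8],[25,11],[29,8],[32,17],[39,11],[41,5],[43,0]]
[[2,11],[13,0],[19,5],[21,8],[25,11],[29,9],[32,17],[39,11],[41,5],[43,0]]
[[2,11],[13,0],[19,5],[21,18],[36,17],[39,11],[41,5],[43,0]]
[[2,11],[13,0],[19,5],[21,18],[36,17],[39,11],[41,5],[43,0]]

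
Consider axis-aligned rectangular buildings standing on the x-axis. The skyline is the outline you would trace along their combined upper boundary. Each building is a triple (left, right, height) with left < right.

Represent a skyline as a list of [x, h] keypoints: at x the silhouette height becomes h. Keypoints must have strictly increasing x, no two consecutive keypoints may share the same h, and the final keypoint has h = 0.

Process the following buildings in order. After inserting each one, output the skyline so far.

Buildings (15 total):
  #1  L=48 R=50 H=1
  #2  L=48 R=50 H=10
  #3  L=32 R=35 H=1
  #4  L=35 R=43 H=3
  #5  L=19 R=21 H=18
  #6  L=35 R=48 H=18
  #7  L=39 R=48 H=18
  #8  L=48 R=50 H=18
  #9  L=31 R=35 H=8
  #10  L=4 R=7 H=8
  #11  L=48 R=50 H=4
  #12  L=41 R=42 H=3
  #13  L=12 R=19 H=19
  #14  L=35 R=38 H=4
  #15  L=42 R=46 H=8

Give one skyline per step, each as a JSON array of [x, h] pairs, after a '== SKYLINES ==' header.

== SKYLINES ==
[[48,1],[50,0]]
[[48,10],[50,0]]
[[32,1],[35,0],[48,10],[50,0]]
[[32,1],[35,3],[43,0],[48,10],[50,0]]
[[19,18],[21,0],[32,1],[35,3],[43,0],[48,10],[50,0]]
[[19,18],[21,0],[32,1],[35,18],[48,10],[50,0]]
[[19,18],[21,0],[32,1],[35,18],[48,10],[50,0]]
[[19,18],[21,0],[32,1],[35,18],[50,0]]
[[19,18],[21,0],[31,8],[35,18],[50,0]]
[[4,8],[7,0],[19,18],[21,0],[31,8],[35,18],[50,0]]
[[4,8],[7,0],[19,18],[21,0],[31,8],[35,18],[50,0]]
[[4,8],[7,0],[19,18],[21,0],[31,8],[35,18],[50,0]]
[[4,8],[7,0],[12,19],[19,18],[21,0],[31,8],[35,18],[50,0]]
[[4,8],[7,0],[12,19],[19,18],[21,0],[31,8],[35,18],[50,0]]
[[4,8],[7,0],[12,19],[19,18],[21,0],[31,8],[35,18],[50,0]]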